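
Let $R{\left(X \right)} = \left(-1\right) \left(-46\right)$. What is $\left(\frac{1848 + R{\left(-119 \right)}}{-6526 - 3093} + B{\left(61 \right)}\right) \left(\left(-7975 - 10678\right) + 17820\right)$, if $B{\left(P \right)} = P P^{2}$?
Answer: $- \frac{1818712511385}{9619} \approx -1.8907 \cdot 10^{8}$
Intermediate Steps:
$R{\left(X \right)} = 46$
$B{\left(P \right)} = P^{3}$
$\left(\frac{1848 + R{\left(-119 \right)}}{-6526 - 3093} + B{\left(61 \right)}\right) \left(\left(-7975 - 10678\right) + 17820\right) = \left(\frac{1848 + 46}{-6526 - 3093} + 61^{3}\right) \left(\left(-7975 - 10678\right) + 17820\right) = \left(\frac{1894}{-9619} + 226981\right) \left(-18653 + 17820\right) = \left(1894 \left(- \frac{1}{9619}\right) + 226981\right) \left(-833\right) = \left(- \frac{1894}{9619} + 226981\right) \left(-833\right) = \frac{2183328345}{9619} \left(-833\right) = - \frac{1818712511385}{9619}$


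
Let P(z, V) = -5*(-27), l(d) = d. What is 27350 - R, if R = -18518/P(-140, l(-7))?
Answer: 3710768/135 ≈ 27487.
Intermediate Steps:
P(z, V) = 135
R = -18518/135 ≈ -137.17
27350 - R = 27350 - 1*(-18518/135) = 27350 + 18518/135 = 3710768/135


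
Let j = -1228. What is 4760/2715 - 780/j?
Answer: 398149/166701 ≈ 2.3884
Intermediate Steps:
4760/2715 - 780/j = 4760/2715 - 780/(-1228) = 4760*(1/2715) - 780*(-1/1228) = 952/543 + 195/307 = 398149/166701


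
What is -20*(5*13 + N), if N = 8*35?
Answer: -6900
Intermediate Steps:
N = 280
-20*(5*13 + N) = -20*(5*13 + 280) = -20*(65 + 280) = -20*345 = -6900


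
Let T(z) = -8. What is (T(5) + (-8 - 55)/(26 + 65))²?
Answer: 12769/169 ≈ 75.556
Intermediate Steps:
(T(5) + (-8 - 55)/(26 + 65))² = (-8 + (-8 - 55)/(26 + 65))² = (-8 - 63/91)² = (-8 - 63*1/91)² = (-8 - 9/13)² = (-113/13)² = 12769/169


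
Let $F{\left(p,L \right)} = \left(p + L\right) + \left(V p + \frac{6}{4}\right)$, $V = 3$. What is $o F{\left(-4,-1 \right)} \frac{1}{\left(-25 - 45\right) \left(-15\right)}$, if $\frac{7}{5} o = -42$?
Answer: $\frac{31}{70} \approx 0.44286$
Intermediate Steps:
$o = -30$ ($o = \frac{5}{7} \left(-42\right) = -30$)
$F{\left(p,L \right)} = \frac{3}{2} + L + 4 p$ ($F{\left(p,L \right)} = \left(p + L\right) + \left(3 p + \frac{6}{4}\right) = \left(L + p\right) + \left(3 p + 6 \cdot \frac{1}{4}\right) = \left(L + p\right) + \left(3 p + \frac{3}{2}\right) = \left(L + p\right) + \left(\frac{3}{2} + 3 p\right) = \frac{3}{2} + L + 4 p$)
$o F{\left(-4,-1 \right)} \frac{1}{\left(-25 - 45\right) \left(-15\right)} = - 30 \left(\frac{3}{2} - 1 + 4 \left(-4\right)\right) \frac{1}{\left(-25 - 45\right) \left(-15\right)} = - 30 \left(\frac{3}{2} - 1 - 16\right) \frac{1}{-70} \left(- \frac{1}{15}\right) = \left(-30\right) \left(- \frac{31}{2}\right) \left(\left(- \frac{1}{70}\right) \left(- \frac{1}{15}\right)\right) = 465 \cdot \frac{1}{1050} = \frac{31}{70}$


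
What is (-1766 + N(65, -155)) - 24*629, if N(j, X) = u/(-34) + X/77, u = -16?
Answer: -22074377/1309 ≈ -16864.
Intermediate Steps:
N(j, X) = 8/17 + X/77 (N(j, X) = -16/(-34) + X/77 = -16*(-1/34) + X*(1/77) = 8/17 + X/77)
(-1766 + N(65, -155)) - 24*629 = (-1766 + (8/17 + (1/77)*(-155))) - 24*629 = (-1766 + (8/17 - 155/77)) - 15096 = (-1766 - 2019/1309) - 15096 = -2313713/1309 - 15096 = -22074377/1309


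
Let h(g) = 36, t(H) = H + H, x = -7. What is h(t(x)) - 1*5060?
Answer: -5024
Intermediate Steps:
t(H) = 2*H
h(t(x)) - 1*5060 = 36 - 1*5060 = 36 - 5060 = -5024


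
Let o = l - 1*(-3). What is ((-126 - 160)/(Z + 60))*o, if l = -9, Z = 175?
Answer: 1716/235 ≈ 7.3021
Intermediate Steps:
o = -6 (o = -9 - 1*(-3) = -9 + 3 = -6)
((-126 - 160)/(Z + 60))*o = ((-126 - 160)/(175 + 60))*(-6) = -286/235*(-6) = 1716/235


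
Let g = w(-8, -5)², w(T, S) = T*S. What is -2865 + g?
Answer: -1265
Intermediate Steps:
w(T, S) = S*T
g = 1600 (g = (-5*(-8))² = 40² = 1600)
-2865 + g = -2865 + 1600 = -1265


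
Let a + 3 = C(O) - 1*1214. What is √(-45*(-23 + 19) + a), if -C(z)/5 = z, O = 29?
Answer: I*√1182 ≈ 34.38*I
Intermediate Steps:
C(z) = -5*z
a = -1362 (a = -3 + (-5*29 - 1*1214) = -3 + (-145 - 1214) = -3 - 1359 = -1362)
√(-45*(-23 + 19) + a) = √(-45*(-23 + 19) - 1362) = √(-45*(-4) - 1362) = √(180 - 1362) = √(-1182) = I*√1182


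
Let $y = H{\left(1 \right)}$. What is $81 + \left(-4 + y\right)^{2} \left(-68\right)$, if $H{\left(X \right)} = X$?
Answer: $-531$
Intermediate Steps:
$y = 1$
$81 + \left(-4 + y\right)^{2} \left(-68\right) = 81 + \left(-4 + 1\right)^{2} \left(-68\right) = 81 + \left(-3\right)^{2} \left(-68\right) = 81 + 9 \left(-68\right) = 81 - 612 = -531$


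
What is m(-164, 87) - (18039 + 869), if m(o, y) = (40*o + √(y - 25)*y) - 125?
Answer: -25593 + 87*√62 ≈ -24908.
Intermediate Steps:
m(o, y) = -125 + 40*o + y*√(-25 + y) (m(o, y) = (40*o + √(-25 + y)*y) - 125 = (40*o + y*√(-25 + y)) - 125 = -125 + 40*o + y*√(-25 + y))
m(-164, 87) - (18039 + 869) = (-125 + 40*(-164) + 87*√(-25 + 87)) - (18039 + 869) = (-125 - 6560 + 87*√62) - 1*18908 = (-6685 + 87*√62) - 18908 = -25593 + 87*√62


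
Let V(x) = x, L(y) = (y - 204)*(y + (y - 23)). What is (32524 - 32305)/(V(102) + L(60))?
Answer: -73/4622 ≈ -0.015794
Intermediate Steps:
L(y) = (-204 + y)*(-23 + 2*y) (L(y) = (-204 + y)*(y + (-23 + y)) = (-204 + y)*(-23 + 2*y))
(32524 - 32305)/(V(102) + L(60)) = (32524 - 32305)/(102 + (4692 - 431*60 + 2*60²)) = 219/(102 + (4692 - 25860 + 2*3600)) = 219/(102 + (4692 - 25860 + 7200)) = 219/(102 - 13968) = 219/(-13866) = 219*(-1/13866) = -73/4622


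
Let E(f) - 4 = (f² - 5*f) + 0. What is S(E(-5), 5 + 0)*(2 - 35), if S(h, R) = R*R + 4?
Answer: -957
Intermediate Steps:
E(f) = 4 + f² - 5*f (E(f) = 4 + ((f² - 5*f) + 0) = 4 + (f² - 5*f) = 4 + f² - 5*f)
S(h, R) = 4 + R² (S(h, R) = R² + 4 = 4 + R²)
S(E(-5), 5 + 0)*(2 - 35) = (4 + (5 + 0)²)*(2 - 35) = (4 + 5²)*(-33) = (4 + 25)*(-33) = 29*(-33) = -957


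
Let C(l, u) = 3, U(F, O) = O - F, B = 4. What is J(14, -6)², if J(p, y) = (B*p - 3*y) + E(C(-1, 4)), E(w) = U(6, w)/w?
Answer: 5329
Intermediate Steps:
E(w) = (-6 + w)/w (E(w) = (w - 1*6)/w = (w - 6)/w = (-6 + w)/w)
J(p, y) = -1 - 3*y + 4*p (J(p, y) = (4*p - 3*y) + (-6 + 3)/3 = (-3*y + 4*p) + (⅓)*(-3) = (-3*y + 4*p) - 1 = -1 - 3*y + 4*p)
J(14, -6)² = (-1 - 3*(-6) + 4*14)² = (-1 + 18 + 56)² = 73² = 5329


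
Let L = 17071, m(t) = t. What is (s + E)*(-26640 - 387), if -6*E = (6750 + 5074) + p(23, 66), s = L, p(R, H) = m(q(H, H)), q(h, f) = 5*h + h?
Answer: -406332927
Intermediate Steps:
q(h, f) = 6*h
p(R, H) = 6*H
s = 17071
E = -6110/3 (E = -((6750 + 5074) + 6*66)/6 = -(11824 + 396)/6 = -1/6*12220 = -6110/3 ≈ -2036.7)
(s + E)*(-26640 - 387) = (17071 - 6110/3)*(-26640 - 387) = (45103/3)*(-27027) = -406332927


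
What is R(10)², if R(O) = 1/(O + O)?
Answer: 1/400 ≈ 0.0025000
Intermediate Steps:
R(O) = 1/(2*O)
R(10)² = ((½)/10)² = ((½)*(⅒))² = (1/20)² = 1/400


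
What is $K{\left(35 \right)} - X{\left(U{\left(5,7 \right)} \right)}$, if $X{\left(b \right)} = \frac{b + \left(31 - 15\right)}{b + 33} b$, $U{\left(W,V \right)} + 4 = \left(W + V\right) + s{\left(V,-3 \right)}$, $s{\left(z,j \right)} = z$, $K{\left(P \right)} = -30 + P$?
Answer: $- \frac{75}{16} \approx -4.6875$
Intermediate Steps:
$U{\left(W,V \right)} = -4 + W + 2 V$ ($U{\left(W,V \right)} = -4 + \left(\left(W + V\right) + V\right) = -4 + \left(\left(V + W\right) + V\right) = -4 + \left(W + 2 V\right) = -4 + W + 2 V$)
$X{\left(b \right)} = \frac{b \left(16 + b\right)}{33 + b}$ ($X{\left(b \right)} = \frac{b + \left(31 - 15\right)}{33 + b} b = \frac{b + 16}{33 + b} b = \frac{16 + b}{33 + b} b = \frac{b \left(16 + b\right)}{33 + b}$)
$K{\left(35 \right)} - X{\left(U{\left(5,7 \right)} \right)} = \left(-30 + 35\right) - \frac{\left(-4 + 5 + 2 \cdot 7\right) \left(16 + \left(-4 + 5 + 2 \cdot 7\right)\right)}{33 + \left(-4 + 5 + 2 \cdot 7\right)} = 5 - \frac{\left(-4 + 5 + 14\right) \left(16 + \left(-4 + 5 + 14\right)\right)}{33 + \left(-4 + 5 + 14\right)} = 5 - \frac{15 \left(16 + 15\right)}{33 + 15} = 5 - 15 \cdot \frac{1}{48} \cdot 31 = 5 - \frac{155}{16} = - \frac{75}{16}$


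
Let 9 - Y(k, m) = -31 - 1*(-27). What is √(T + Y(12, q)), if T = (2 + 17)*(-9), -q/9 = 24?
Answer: I*√158 ≈ 12.57*I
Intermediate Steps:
q = -216 (q = -9*24 = -216)
Y(k, m) = 13 (Y(k, m) = 9 - (-31 - 1*(-27)) = 9 - (-31 + 27) = 9 - 1*(-4) = 9 + 4 = 13)
T = -171 (T = 19*(-9) = -171)
√(T + Y(12, q)) = √(-171 + 13) = √(-158) = I*√158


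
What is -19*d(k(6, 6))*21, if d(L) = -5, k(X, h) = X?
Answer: 1995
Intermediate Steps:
-19*d(k(6, 6))*21 = -19*(-5)*21 = 95*21 = 1995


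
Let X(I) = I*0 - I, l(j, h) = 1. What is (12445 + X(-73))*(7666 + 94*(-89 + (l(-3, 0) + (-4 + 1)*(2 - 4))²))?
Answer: 48895308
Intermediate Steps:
X(I) = -I (X(I) = 0 - I = -I)
(12445 + X(-73))*(7666 + 94*(-89 + (l(-3, 0) + (-4 + 1)*(2 - 4))²)) = (12445 - 1*(-73))*(7666 + 94*(-89 + (1 + (-4 + 1)*(2 - 4))²)) = (12445 + 73)*(7666 + 94*(-89 + (1 - 3*(-2))²)) = 12518*(7666 + 94*(-89 + (1 + 6)²)) = 12518*(7666 + 94*(-89 + 7²)) = 12518*(7666 + 94*(-89 + 49)) = 12518*(7666 + 94*(-40)) = 12518*(7666 - 3760) = 12518*3906 = 48895308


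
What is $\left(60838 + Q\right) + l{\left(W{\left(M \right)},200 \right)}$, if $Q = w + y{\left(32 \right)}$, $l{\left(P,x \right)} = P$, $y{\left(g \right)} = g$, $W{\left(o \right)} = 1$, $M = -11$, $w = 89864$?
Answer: $150735$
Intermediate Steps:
$Q = 89896$ ($Q = 89864 + 32 = 89896$)
$\left(60838 + Q\right) + l{\left(W{\left(M \right)},200 \right)} = \left(60838 + 89896\right) + 1 = 150734 + 1 = 150735$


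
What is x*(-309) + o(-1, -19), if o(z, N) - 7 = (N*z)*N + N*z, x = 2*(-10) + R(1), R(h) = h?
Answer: 5536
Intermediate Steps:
x = -19 (x = 2*(-10) + 1 = -20 + 1 = -19)
o(z, N) = 7 + N*z + z*N**2 (o(z, N) = 7 + ((N*z)*N + N*z) = 7 + (z*N**2 + N*z) = 7 + (N*z + z*N**2) = 7 + N*z + z*N**2)
x*(-309) + o(-1, -19) = -19*(-309) + (7 - 19*(-1) - 1*(-19)**2) = 5871 + (7 + 19 - 1*361) = 5871 + (7 + 19 - 361) = 5871 - 335 = 5536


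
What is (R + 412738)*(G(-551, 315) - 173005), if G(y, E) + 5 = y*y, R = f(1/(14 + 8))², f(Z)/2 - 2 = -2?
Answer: 53899868158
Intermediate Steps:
f(Z) = 0 (f(Z) = 4 + 2*(-2) = 4 - 4 = 0)
R = 0 (R = 0² = 0)
G(y, E) = -5 + y² (G(y, E) = -5 + y*y = -5 + y²)
(R + 412738)*(G(-551, 315) - 173005) = (0 + 412738)*((-5 + (-551)²) - 173005) = 412738*((-5 + 303601) - 173005) = 412738*(303596 - 173005) = 412738*130591 = 53899868158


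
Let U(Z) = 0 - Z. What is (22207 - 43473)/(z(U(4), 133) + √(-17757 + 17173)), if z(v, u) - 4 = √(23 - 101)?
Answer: 21266*I/(√78 - 4*I + 2*√146) ≈ -76.991 + 635.13*I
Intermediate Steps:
U(Z) = -Z
z(v, u) = 4 + I*√78 (z(v, u) = 4 + √(23 - 101) = 4 + √(-78) = 4 + I*√78)
(22207 - 43473)/(z(U(4), 133) + √(-17757 + 17173)) = (22207 - 43473)/((4 + I*√78) + √(-17757 + 17173)) = -21266/((4 + I*√78) + √(-584)) = -21266/((4 + I*√78) + 2*I*√146) = -21266/(4 + I*√78 + 2*I*√146)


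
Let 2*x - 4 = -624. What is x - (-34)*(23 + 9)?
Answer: 778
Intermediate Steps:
x = -310 (x = 2 + (1/2)*(-624) = 2 - 312 = -310)
x - (-34)*(23 + 9) = -310 - (-34)*(23 + 9) = -310 - (-34)*32 = -310 - 1*(-1088) = -310 + 1088 = 778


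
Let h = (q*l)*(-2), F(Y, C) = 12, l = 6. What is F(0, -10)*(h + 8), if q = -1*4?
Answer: 672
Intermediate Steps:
q = -4
h = 48 (h = -4*6*(-2) = -24*(-2) = 48)
F(0, -10)*(h + 8) = 12*(48 + 8) = 12*56 = 672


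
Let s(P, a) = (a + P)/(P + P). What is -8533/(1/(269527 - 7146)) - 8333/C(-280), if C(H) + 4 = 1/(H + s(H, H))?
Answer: -2500845705634/1117 ≈ -2.2389e+9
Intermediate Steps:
s(P, a) = (P + a)/(2*P) (s(P, a) = (P + a)/((2*P)) = (P + a)*(1/(2*P)) = (P + a)/(2*P))
C(H) = -4 + 1/(1 + H) (C(H) = -4 + 1/(H + (H + H)/(2*H)) = -4 + 1/(H + (2*H)/(2*H)) = -4 + 1/(H + 1) = -4 + 1/(1 + H))
-8533/(1/(269527 - 7146)) - 8333/C(-280) = -8533/(1/(269527 - 7146)) - 8333*(1 - 280)/(-3 - 4*(-280)) = -8533/(1/262381) - 8333*(-279/(-3 + 1120)) = -8533/1/262381 - 8333/((-1/279*1117)) = -8533*262381 - 8333/(-1117/279) = -2238897073 - 8333*(-279/1117) = -2238897073 + 2324907/1117 = -2500845705634/1117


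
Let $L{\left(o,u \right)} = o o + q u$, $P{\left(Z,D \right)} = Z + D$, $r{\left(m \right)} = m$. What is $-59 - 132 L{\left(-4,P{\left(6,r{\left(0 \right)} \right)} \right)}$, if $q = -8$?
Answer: $4165$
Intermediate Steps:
$P{\left(Z,D \right)} = D + Z$
$L{\left(o,u \right)} = o^{2} - 8 u$ ($L{\left(o,u \right)} = o o - 8 u = o^{2} - 8 u$)
$-59 - 132 L{\left(-4,P{\left(6,r{\left(0 \right)} \right)} \right)} = -59 - 132 \left(\left(-4\right)^{2} - 8 \left(0 + 6\right)\right) = -59 - 132 \left(16 - 48\right) = -59 - -4224 = -59 + 4224 = 4165$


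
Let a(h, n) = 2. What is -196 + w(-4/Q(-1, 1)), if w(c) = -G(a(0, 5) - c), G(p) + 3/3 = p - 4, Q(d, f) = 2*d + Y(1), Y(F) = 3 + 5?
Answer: -581/3 ≈ -193.67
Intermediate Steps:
Y(F) = 8
Q(d, f) = 8 + 2*d (Q(d, f) = 2*d + 8 = 8 + 2*d)
G(p) = -5 + p (G(p) = -1 + (p - 4) = -1 + (-4 + p) = -5 + p)
w(c) = 3 + c (w(c) = -(-5 + (2 - c)) = -(-3 - c) = 3 + c)
-196 + w(-4/Q(-1, 1)) = -196 + (3 - 4/(8 + 2*(-1))) = -196 + (3 - 4/(8 - 2)) = -196 + (3 - 4/6) = -196 + (3 - 4*⅙) = -196 + (3 - ⅔) = -196 + 7/3 = -581/3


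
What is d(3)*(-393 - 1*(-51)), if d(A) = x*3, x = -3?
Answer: 3078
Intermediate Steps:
d(A) = -9 (d(A) = -3*3 = -9)
d(3)*(-393 - 1*(-51)) = -9*(-393 - 1*(-51)) = -9*(-393 + 51) = -9*(-342) = 3078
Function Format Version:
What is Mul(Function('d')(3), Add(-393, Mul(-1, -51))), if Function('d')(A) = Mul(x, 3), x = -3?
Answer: 3078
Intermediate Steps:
Function('d')(A) = -9 (Function('d')(A) = Mul(-3, 3) = -9)
Mul(Function('d')(3), Add(-393, Mul(-1, -51))) = Mul(-9, Add(-393, Mul(-1, -51))) = Mul(-9, Add(-393, 51)) = Mul(-9, -342) = 3078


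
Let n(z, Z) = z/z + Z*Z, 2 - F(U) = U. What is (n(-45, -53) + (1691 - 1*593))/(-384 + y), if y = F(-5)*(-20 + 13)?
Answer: -3908/433 ≈ -9.0254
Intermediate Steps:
F(U) = 2 - U
n(z, Z) = 1 + Z²
y = -49 (y = (2 - 1*(-5))*(-20 + 13) = (2 + 5)*(-7) = 7*(-7) = -49)
(n(-45, -53) + (1691 - 1*593))/(-384 + y) = ((1 + (-53)²) + (1691 - 1*593))/(-384 - 49) = ((1 + 2809) + (1691 - 593))/(-433) = (2810 + 1098)*(-1/433) = 3908*(-1/433) = -3908/433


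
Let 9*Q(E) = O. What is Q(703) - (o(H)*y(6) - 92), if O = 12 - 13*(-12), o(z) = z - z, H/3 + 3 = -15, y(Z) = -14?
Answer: 332/3 ≈ 110.67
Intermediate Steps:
H = -54 (H = -9 + 3*(-15) = -9 - 45 = -54)
o(z) = 0
O = 168 (O = 12 + 156 = 168)
Q(E) = 56/3 (Q(E) = (⅑)*168 = 56/3)
Q(703) - (o(H)*y(6) - 92) = 56/3 - (0*(-14) - 92) = 56/3 - (0 - 92) = 56/3 - 1*(-92) = 56/3 + 92 = 332/3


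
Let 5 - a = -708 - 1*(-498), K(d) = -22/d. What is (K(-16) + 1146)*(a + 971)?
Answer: 5443147/4 ≈ 1.3608e+6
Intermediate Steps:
a = 215 (a = 5 - (-708 - 1*(-498)) = 5 - (-708 + 498) = 5 - 1*(-210) = 5 + 210 = 215)
(K(-16) + 1146)*(a + 971) = (-22/(-16) + 1146)*(215 + 971) = (-22*(-1/16) + 1146)*1186 = (11/8 + 1146)*1186 = (9179/8)*1186 = 5443147/4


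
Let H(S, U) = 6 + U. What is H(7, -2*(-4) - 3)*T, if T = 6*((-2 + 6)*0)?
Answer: 0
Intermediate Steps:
T = 0 (T = 6*(4*0) = 6*0 = 0)
H(7, -2*(-4) - 3)*T = (6 + (-2*(-4) - 3))*0 = (6 + (8 - 3))*0 = (6 + 5)*0 = 11*0 = 0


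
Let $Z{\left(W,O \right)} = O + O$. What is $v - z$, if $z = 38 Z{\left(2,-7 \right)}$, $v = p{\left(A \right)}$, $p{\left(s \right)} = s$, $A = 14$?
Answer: $546$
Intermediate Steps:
$Z{\left(W,O \right)} = 2 O$
$v = 14$
$z = -532$ ($z = 38 \cdot 2 \left(-7\right) = 38 \left(-14\right) = -532$)
$v - z = 14 - -532 = 14 + 532 = 546$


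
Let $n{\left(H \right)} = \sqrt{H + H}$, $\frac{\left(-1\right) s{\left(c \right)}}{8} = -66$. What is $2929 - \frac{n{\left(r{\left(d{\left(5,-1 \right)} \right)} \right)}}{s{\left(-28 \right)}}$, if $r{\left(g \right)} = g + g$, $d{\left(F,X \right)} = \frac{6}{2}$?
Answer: $2929 - \frac{\sqrt{3}}{264} \approx 2929.0$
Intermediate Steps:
$d{\left(F,X \right)} = 3$ ($d{\left(F,X \right)} = 6 \cdot \frac{1}{2} = 3$)
$s{\left(c \right)} = 528$ ($s{\left(c \right)} = \left(-8\right) \left(-66\right) = 528$)
$r{\left(g \right)} = 2 g$
$n{\left(H \right)} = \sqrt{2} \sqrt{H}$ ($n{\left(H \right)} = \sqrt{2 H} = \sqrt{2} \sqrt{H}$)
$2929 - \frac{n{\left(r{\left(d{\left(5,-1 \right)} \right)} \right)}}{s{\left(-28 \right)}} = 2929 - \frac{\sqrt{2} \sqrt{2 \cdot 3}}{528} = 2929 - \sqrt{2} \sqrt{6} \cdot \frac{1}{528} = 2929 - 2 \sqrt{3} \cdot \frac{1}{528} = 2929 - \frac{\sqrt{3}}{264}$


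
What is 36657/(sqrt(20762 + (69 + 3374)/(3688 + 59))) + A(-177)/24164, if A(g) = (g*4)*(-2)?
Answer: 354/6041 + 36657*sqrt(291511567779)/77798657 ≈ 254.46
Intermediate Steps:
A(g) = -8*g (A(g) = (4*g)*(-2) = -8*g)
36657/(sqrt(20762 + (69 + 3374)/(3688 + 59))) + A(-177)/24164 = 36657/(sqrt(20762 + (69 + 3374)/(3688 + 59))) - 8*(-177)/24164 = 36657/(sqrt(20762 + 3443/3747)) + 1416*(1/24164) = 36657/(sqrt(20762 + 3443*(1/3747))) + 354/6041 = 36657/(sqrt(20762 + 3443/3747)) + 354/6041 = 36657/(sqrt(77798657/3747)) + 354/6041 = 36657/((sqrt(291511567779)/3747)) + 354/6041 = 36657*(sqrt(291511567779)/77798657) + 354/6041 = 36657*sqrt(291511567779)/77798657 + 354/6041 = 354/6041 + 36657*sqrt(291511567779)/77798657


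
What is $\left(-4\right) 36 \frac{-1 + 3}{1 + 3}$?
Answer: $-72$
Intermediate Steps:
$\left(-4\right) 36 \frac{-1 + 3}{1 + 3} = - 144 \cdot \frac{2}{4} = - 144 \cdot 2 \cdot \frac{1}{4} = \left(-144\right) \frac{1}{2} = -72$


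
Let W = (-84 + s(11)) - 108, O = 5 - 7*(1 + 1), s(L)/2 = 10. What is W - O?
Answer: -163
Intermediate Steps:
s(L) = 20 (s(L) = 2*10 = 20)
O = -9 (O = 5 - 7*2 = 5 - 14 = -9)
W = -172 (W = (-84 + 20) - 108 = -64 - 108 = -172)
W - O = -172 - 1*(-9) = -172 + 9 = -163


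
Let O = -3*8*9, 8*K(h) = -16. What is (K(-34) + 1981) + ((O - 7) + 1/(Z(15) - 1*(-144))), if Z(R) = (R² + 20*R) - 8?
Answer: 1160717/661 ≈ 1756.0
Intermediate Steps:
K(h) = -2 (K(h) = (⅛)*(-16) = -2)
Z(R) = -8 + R² + 20*R
O = -216 (O = -24*9 = -216)
(K(-34) + 1981) + ((O - 7) + 1/(Z(15) - 1*(-144))) = (-2 + 1981) + ((-216 - 7) + 1/((-8 + 15² + 20*15) - 1*(-144))) = 1979 + (-223 + 1/((-8 + 225 + 300) + 144)) = 1979 + (-223 + 1/(517 + 144)) = 1979 + (-223 + 1/661) = 1979 - 147402/661 = 1160717/661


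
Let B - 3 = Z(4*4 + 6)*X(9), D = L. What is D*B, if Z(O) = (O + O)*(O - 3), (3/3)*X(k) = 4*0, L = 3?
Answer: 9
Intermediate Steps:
X(k) = 0 (X(k) = 4*0 = 0)
D = 3
Z(O) = 2*O*(-3 + O) (Z(O) = (2*O)*(-3 + O) = 2*O*(-3 + O))
B = 3 (B = 3 + (2*(4*4 + 6)*(-3 + (4*4 + 6)))*0 = 3 + (2*(16 + 6)*(-3 + (16 + 6)))*0 = 3 + (2*22*(-3 + 22))*0 = 3 + (2*22*19)*0 = 3 + 836*0 = 3 + 0 = 3)
D*B = 3*3 = 9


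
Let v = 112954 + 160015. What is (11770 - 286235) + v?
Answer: -1496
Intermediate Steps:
v = 272969
(11770 - 286235) + v = (11770 - 286235) + 272969 = -274465 + 272969 = -1496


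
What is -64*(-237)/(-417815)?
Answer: -15168/417815 ≈ -0.036303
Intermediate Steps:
-64*(-237)/(-417815) = 15168*(-1/417815) = -15168/417815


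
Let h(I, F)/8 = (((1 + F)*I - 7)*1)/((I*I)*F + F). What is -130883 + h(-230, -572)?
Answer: -990109609015/7564843 ≈ -1.3088e+5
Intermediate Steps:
h(I, F) = 8*(-7 + I*(1 + F))/(F + F*I²) (h(I, F) = 8*((((1 + F)*I - 7)*1)/((I*I)*F + F)) = 8*(((I*(1 + F) - 7)*1)/(I²*F + F)) = 8*(((-7 + I*(1 + F))*1)/(F*I² + F)) = 8*((-7 + I*(1 + F))/(F + F*I²)) = 8*(-7 + I*(1 + F))/(F + F*I²))
-130883 + h(-230, -572) = -130883 + 8*(-7 - 230 - 572*(-230))/(-572*(1 + (-230)²)) = -130883 + 8*(-1/572)*(-7 - 230 + 131560)/(1 + 52900) = -130883 + 8*(-1/572)*131323/52901 = -130883 + 8*(-1/572)*(1/52901)*131323 = -130883 - 262646/7564843 = -990109609015/7564843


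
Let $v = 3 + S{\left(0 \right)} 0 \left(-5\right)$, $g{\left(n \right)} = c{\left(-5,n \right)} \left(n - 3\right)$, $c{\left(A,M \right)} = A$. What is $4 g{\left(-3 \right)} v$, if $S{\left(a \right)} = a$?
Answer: $360$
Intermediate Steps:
$g{\left(n \right)} = 15 - 5 n$ ($g{\left(n \right)} = - 5 \left(n - 3\right) = - 5 \left(-3 + n\right) = 15 - 5 n$)
$v = 3$ ($v = 3 + 0 \cdot 0 \left(-5\right) = 3 + 0 \cdot 0 = 3 + 0 = 3$)
$4 g{\left(-3 \right)} v = 4 \left(15 - -15\right) 3 = 4 \left(15 + 15\right) 3 = 4 \cdot 30 \cdot 3 = 120 \cdot 3 = 360$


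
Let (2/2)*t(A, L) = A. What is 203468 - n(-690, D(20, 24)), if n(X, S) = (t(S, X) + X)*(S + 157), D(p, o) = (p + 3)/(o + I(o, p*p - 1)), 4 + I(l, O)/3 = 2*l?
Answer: 7589828003/24336 ≈ 3.1188e+5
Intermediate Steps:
I(l, O) = -12 + 6*l (I(l, O) = -12 + 3*(2*l) = -12 + 6*l)
t(A, L) = A
D(p, o) = (3 + p)/(-12 + 7*o) (D(p, o) = (p + 3)/(o + (-12 + 6*o)) = (3 + p)/(-12 + 7*o))
n(X, S) = (157 + S)*(S + X) (n(X, S) = (S + X)*(S + 157) = (S + X)*(157 + S) = (157 + S)*(S + X))
203468 - n(-690, D(20, 24)) = 203468 - (((3 + 20)/(-12 + 7*24))² + 157*((3 + 20)/(-12 + 7*24)) + 157*(-690) + ((3 + 20)/(-12 + 7*24))*(-690)) = 203468 - ((23/(-12 + 168))² + 157*(23/(-12 + 168)) - 108330 + (23/(-12 + 168))*(-690)) = 203468 - ((23/156)² + 157*(23/156) - 108330 + (23/156)*(-690)) = 203468 - (529/24336 + 3611/156 - 108330 - 2645/26) = 203468 - 1*(-2638230755/24336) = 203468 + 2638230755/24336 = 7589828003/24336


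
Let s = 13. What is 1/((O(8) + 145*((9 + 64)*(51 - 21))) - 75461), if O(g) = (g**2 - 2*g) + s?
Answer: 1/242150 ≈ 4.1297e-6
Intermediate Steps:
O(g) = 13 + g**2 - 2*g (O(g) = (g**2 - 2*g) + 13 = 13 + g**2 - 2*g)
1/((O(8) + 145*((9 + 64)*(51 - 21))) - 75461) = 1/(((13 + 8**2 - 2*8) + 145*((9 + 64)*(51 - 21))) - 75461) = 1/(((13 + 64 - 16) + 145*(73*30)) - 75461) = 1/((61 + 145*2190) - 75461) = 1/((61 + 317550) - 75461) = 1/(317611 - 75461) = 1/242150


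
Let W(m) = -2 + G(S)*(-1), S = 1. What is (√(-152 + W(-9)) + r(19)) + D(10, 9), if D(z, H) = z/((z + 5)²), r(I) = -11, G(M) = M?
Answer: -493/45 + I*√155 ≈ -10.956 + 12.45*I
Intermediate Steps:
W(m) = -3 (W(m) = -2 + 1*(-1) = -2 - 1 = -3)
D(z, H) = z/(5 + z)² (D(z, H) = z/((5 + z)²) = z/(5 + z)²)
(√(-152 + W(-9)) + r(19)) + D(10, 9) = (√(-152 - 3) - 11) + 10/(5 + 10)² = (√(-155) - 11) + 10/15² = (I*√155 - 11) + 10*(1/225) = (-11 + I*√155) + 2/45 = -493/45 + I*√155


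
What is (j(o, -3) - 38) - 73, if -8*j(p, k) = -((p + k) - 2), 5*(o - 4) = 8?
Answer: -4437/40 ≈ -110.93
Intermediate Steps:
o = 28/5 (o = 4 + (⅕)*8 = 4 + 8/5 = 28/5 ≈ 5.6000)
j(p, k) = -¼ + k/8 + p/8 (j(p, k) = -(-1)*((p + k) - 2)/8 = -(-1)*((k + p) - 2)/8 = -(-1)*(-2 + k + p)/8 = -(2 - k - p)/8 = -¼ + k/8 + p/8)
(j(o, -3) - 38) - 73 = ((-¼ + (⅛)*(-3) + (⅛)*(28/5)) - 38) - 73 = ((-¼ - 3/8 + 7/10) - 38) - 73 = (3/40 - 38) - 73 = -1517/40 - 73 = -4437/40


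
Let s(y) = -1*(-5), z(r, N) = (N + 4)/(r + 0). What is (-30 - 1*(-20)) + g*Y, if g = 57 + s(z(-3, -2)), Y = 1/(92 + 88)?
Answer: -869/90 ≈ -9.6555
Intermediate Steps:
z(r, N) = (4 + N)/r
s(y) = 5
Y = 1/180 ≈ 0.0055556
g = 62 (g = 57 + 5 = 62)
(-30 - 1*(-20)) + g*Y = (-30 - 1*(-20)) + 62*(1/180) = (-30 + 20) + 31/90 = -10 + 31/90 = -869/90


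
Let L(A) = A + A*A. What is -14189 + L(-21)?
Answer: -13769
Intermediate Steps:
L(A) = A + A²
-14189 + L(-21) = -14189 - 21*(1 - 21) = -14189 - 21*(-20) = -14189 + 420 = -13769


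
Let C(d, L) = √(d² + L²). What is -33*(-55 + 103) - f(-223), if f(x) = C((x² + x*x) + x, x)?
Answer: -1584 - 223*√198026 ≈ -1.0082e+5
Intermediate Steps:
C(d, L) = √(L² + d²)
f(x) = √(x² + (x + 2*x²)²) (f(x) = √(x² + ((x² + x*x) + x)²) = √(x² + ((x² + x²) + x)²) = √(x² + (2*x² + x)²) = √(x² + (x + 2*x²)²))
-33*(-55 + 103) - f(-223) = -33*(-55 + 103) - √((-223)²*(1 + (1 + 2*(-223))²)) = -33*48 - √(49729*(1 + (1 - 446)²)) = -1584 - √(49729*(1 + (-445)²)) = -1584 - √(49729*(1 + 198025)) = -1584 - √(49729*198026) = -1584 - √9847634954 = -1584 - 223*√198026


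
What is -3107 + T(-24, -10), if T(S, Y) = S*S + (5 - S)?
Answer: -2502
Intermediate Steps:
T(S, Y) = 5 + S² - S (T(S, Y) = S² + (5 - S) = 5 + S² - S)
-3107 + T(-24, -10) = -3107 + (5 + (-24)² - 1*(-24)) = -3107 + (5 + 576 + 24) = -3107 + 605 = -2502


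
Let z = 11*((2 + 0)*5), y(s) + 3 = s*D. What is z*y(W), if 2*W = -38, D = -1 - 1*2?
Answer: 5940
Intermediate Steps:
D = -3 (D = -1 - 2 = -3)
W = -19 (W = (1/2)*(-38) = -19)
y(s) = -3 - 3*s (y(s) = -3 + s*(-3) = -3 - 3*s)
z = 110 (z = 11*(2*5) = 11*10 = 110)
z*y(W) = 110*(-3 - 3*(-19)) = 110*(-3 + 57) = 110*54 = 5940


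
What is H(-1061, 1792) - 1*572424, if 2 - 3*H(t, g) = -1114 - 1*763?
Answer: -1715393/3 ≈ -5.7180e+5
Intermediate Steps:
H(t, g) = 1879/3 (H(t, g) = ⅔ - (-1114 - 1*763)/3 = ⅔ - (-1114 - 763)/3 = ⅔ - ⅓*(-1877) = ⅔ + 1877/3 = 1879/3)
H(-1061, 1792) - 1*572424 = 1879/3 - 1*572424 = 1879/3 - 572424 = -1715393/3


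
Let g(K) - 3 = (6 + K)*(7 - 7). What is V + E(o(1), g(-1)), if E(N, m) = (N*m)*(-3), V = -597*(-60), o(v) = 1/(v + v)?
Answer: 71631/2 ≈ 35816.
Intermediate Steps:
o(v) = 1/(2*v)
V = 35820
g(K) = 3 (g(K) = 3 + (6 + K)*(7 - 7) = 3 + (6 + K)*0 = 3 + 0 = 3)
E(N, m) = -3*N*m
V + E(o(1), g(-1)) = 35820 - 3*(1/2)/1*3 = 35820 - 3*(1/2)*1*3 = 35820 - 3*1/2*3 = 35820 - 9/2 = 71631/2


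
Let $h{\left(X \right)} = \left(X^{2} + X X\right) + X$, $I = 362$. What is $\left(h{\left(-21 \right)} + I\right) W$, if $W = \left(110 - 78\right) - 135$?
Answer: $-125969$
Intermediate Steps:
$W = -103$ ($W = 32 - 135 = -103$)
$h{\left(X \right)} = X + 2 X^{2}$ ($h{\left(X \right)} = \left(X^{2} + X^{2}\right) + X = 2 X^{2} + X = X + 2 X^{2}$)
$\left(h{\left(-21 \right)} + I\right) W = \left(- 21 \left(1 + 2 \left(-21\right)\right) + 362\right) \left(-103\right) = \left(- 21 \left(1 - 42\right) + 362\right) \left(-103\right) = \left(\left(-21\right) \left(-41\right) + 362\right) \left(-103\right) = \left(861 + 362\right) \left(-103\right) = 1223 \left(-103\right) = -125969$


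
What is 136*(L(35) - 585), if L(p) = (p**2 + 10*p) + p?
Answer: 139400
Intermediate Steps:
L(p) = p**2 + 11*p
136*(L(35) - 585) = 136*(35*(11 + 35) - 585) = 136*(35*46 - 585) = 136*(1610 - 585) = 136*1025 = 139400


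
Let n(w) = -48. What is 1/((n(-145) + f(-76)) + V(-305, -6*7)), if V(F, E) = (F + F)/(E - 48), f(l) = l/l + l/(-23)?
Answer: -207/7642 ≈ -0.027087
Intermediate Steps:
f(l) = 1 - l/23 (f(l) = 1 + l*(-1/23) = 1 - l/23)
V(F, E) = 2*F/(-48 + E) (V(F, E) = (2*F)/(-48 + E) = 2*F/(-48 + E))
1/((n(-145) + f(-76)) + V(-305, -6*7)) = 1/((-48 + (1 - 1/23*(-76))) + 2*(-305)/(-48 - 6*7)) = 1/((-48 + (1 + 76/23)) + 2*(-305)/(-48 - 42)) = 1/((-48 + 99/23) + 2*(-305)/(-90)) = 1/(-1005/23 + 2*(-305)*(-1/90)) = 1/(-1005/23 + 61/9) = 1/(-7642/207) = -207/7642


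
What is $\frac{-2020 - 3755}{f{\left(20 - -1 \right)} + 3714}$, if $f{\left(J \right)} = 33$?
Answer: $- \frac{1925}{1249} \approx -1.5412$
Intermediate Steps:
$\frac{-2020 - 3755}{f{\left(20 - -1 \right)} + 3714} = \frac{-2020 - 3755}{33 + 3714} = - \frac{5775}{3747} = \left(-5775\right) \frac{1}{3747} = - \frac{1925}{1249}$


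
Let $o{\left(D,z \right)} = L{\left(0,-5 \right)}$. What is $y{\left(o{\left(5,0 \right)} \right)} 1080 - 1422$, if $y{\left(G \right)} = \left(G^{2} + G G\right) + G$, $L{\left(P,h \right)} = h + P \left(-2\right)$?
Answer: $47178$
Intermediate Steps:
$L{\left(P,h \right)} = h - 2 P$
$o{\left(D,z \right)} = -5$ ($o{\left(D,z \right)} = -5 - 0 = -5 + 0 = -5$)
$y{\left(G \right)} = G + 2 G^{2}$ ($y{\left(G \right)} = \left(G^{2} + G^{2}\right) + G = 2 G^{2} + G = G + 2 G^{2}$)
$y{\left(o{\left(5,0 \right)} \right)} 1080 - 1422 = - 5 \left(1 + 2 \left(-5\right)\right) 1080 - 1422 = - 5 \left(1 - 10\right) 1080 - 1422 = \left(-5\right) \left(-9\right) 1080 - 1422 = 45 \cdot 1080 - 1422 = 48600 - 1422 = 47178$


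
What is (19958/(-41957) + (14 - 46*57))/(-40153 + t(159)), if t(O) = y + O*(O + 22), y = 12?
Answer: 54721907/238357717 ≈ 0.22958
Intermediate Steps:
t(O) = 12 + O*(22 + O) (t(O) = 12 + O*(O + 22) = 12 + O*(22 + O))
(19958/(-41957) + (14 - 46*57))/(-40153 + t(159)) = (19958/(-41957) + (14 - 46*57))/(-40153 + (12 + 159² + 22*159)) = (19958*(-1/41957) + (14 - 2622))/(-40153 + (12 + 25281 + 3498)) = (-19958/41957 - 2608)/(-40153 + 28791) = -109443814/41957/(-11362) = -109443814/41957*(-1/11362) = 54721907/238357717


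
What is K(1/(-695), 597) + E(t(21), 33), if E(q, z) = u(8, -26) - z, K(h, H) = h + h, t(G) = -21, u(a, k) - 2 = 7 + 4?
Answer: -13902/695 ≈ -20.003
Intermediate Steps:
u(a, k) = 13 (u(a, k) = 2 + (7 + 4) = 2 + 11 = 13)
K(h, H) = 2*h
E(q, z) = 13 - z
K(1/(-695), 597) + E(t(21), 33) = 2/(-695) + (13 - 1*33) = 2*(-1/695) + (13 - 33) = -2/695 - 20 = -13902/695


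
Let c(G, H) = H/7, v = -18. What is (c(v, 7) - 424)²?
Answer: 178929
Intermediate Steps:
c(G, H) = H/7 (c(G, H) = H*(⅐) = H/7)
(c(v, 7) - 424)² = ((⅐)*7 - 424)² = (1 - 424)² = (-423)² = 178929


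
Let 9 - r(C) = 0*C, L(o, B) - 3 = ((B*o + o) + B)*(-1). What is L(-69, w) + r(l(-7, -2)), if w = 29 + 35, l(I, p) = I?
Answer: 4433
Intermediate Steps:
w = 64
L(o, B) = 3 - B - o - B*o (L(o, B) = 3 + ((B*o + o) + B)*(-1) = 3 + ((o + B*o) + B)*(-1) = 3 + (B + o + B*o)*(-1) = 3 + (-B - o - B*o) = 3 - B - o - B*o)
r(C) = 9 (r(C) = 9 - 0*C = 9 - 1*0 = 9 + 0 = 9)
L(-69, w) + r(l(-7, -2)) = (3 - 1*64 - 1*(-69) - 1*64*(-69)) + 9 = (3 - 64 + 69 + 4416) + 9 = 4424 + 9 = 4433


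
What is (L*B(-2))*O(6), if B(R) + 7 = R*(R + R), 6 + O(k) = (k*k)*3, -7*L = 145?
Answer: -14790/7 ≈ -2112.9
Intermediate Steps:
L = -145/7 (L = -⅐*145 = -145/7 ≈ -20.714)
O(k) = -6 + 3*k² (O(k) = -6 + (k*k)*3 = -6 + k²*3 = -6 + 3*k²)
B(R) = -7 + 2*R² (B(R) = -7 + R*(R + R) = -7 + R*(2*R) = -7 + 2*R²)
(L*B(-2))*O(6) = (-145*(-7 + 2*(-2)²)/7)*(-6 + 3*6²) = (-145*(-7 + 2*4)/7)*(-6 + 3*36) = (-145*(-7 + 8)/7)*(-6 + 108) = -145/7*1*102 = -145/7*102 = -14790/7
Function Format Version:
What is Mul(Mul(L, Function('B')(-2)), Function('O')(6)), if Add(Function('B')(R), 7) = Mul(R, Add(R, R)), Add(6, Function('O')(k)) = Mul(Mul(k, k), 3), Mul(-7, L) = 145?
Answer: Rational(-14790, 7) ≈ -2112.9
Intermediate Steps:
L = Rational(-145, 7) (L = Mul(Rational(-1, 7), 145) = Rational(-145, 7) ≈ -20.714)
Function('O')(k) = Add(-6, Mul(3, Pow(k, 2))) (Function('O')(k) = Add(-6, Mul(Mul(k, k), 3)) = Add(-6, Mul(Pow(k, 2), 3)) = Add(-6, Mul(3, Pow(k, 2))))
Function('B')(R) = Add(-7, Mul(2, Pow(R, 2))) (Function('B')(R) = Add(-7, Mul(R, Add(R, R))) = Add(-7, Mul(R, Mul(2, R))) = Add(-7, Mul(2, Pow(R, 2))))
Mul(Mul(L, Function('B')(-2)), Function('O')(6)) = Mul(Mul(Rational(-145, 7), Add(-7, Mul(2, Pow(-2, 2)))), Add(-6, Mul(3, Pow(6, 2)))) = Mul(Mul(Rational(-145, 7), Add(-7, Mul(2, 4))), Add(-6, Mul(3, 36))) = Mul(Mul(Rational(-145, 7), Add(-7, 8)), Add(-6, 108)) = Mul(Mul(Rational(-145, 7), 1), 102) = Mul(Rational(-145, 7), 102) = Rational(-14790, 7)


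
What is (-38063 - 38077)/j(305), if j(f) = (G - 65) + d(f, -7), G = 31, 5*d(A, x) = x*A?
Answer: 76140/461 ≈ 165.16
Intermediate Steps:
d(A, x) = A*x/5 (d(A, x) = (x*A)/5 = (A*x)/5 = A*x/5)
j(f) = -34 - 7*f/5 (j(f) = (31 - 65) + (⅕)*f*(-7) = -34 - 7*f/5)
(-38063 - 38077)/j(305) = (-38063 - 38077)/(-34 - 7/5*305) = -76140/(-34 - 427) = -76140/(-461) = -76140*(-1/461) = 76140/461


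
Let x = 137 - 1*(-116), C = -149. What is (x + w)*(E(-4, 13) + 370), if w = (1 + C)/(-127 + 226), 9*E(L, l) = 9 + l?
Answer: 83461448/891 ≈ 93672.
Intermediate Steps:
E(L, l) = 1 + l/9 (E(L, l) = (9 + l)/9 = 1 + l/9)
x = 253 (x = 137 + 116 = 253)
w = -148/99 (w = (1 - 149)/(-127 + 226) = -148/99 ≈ -1.4949)
(x + w)*(E(-4, 13) + 370) = (253 - 148/99)*((1 + (⅑)*13) + 370) = 24899*((1 + 13/9) + 370)/99 = 24899*(22/9 + 370)/99 = (24899/99)*(3352/9) = 83461448/891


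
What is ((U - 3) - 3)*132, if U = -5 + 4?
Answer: -924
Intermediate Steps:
U = -1
((U - 3) - 3)*132 = ((-1 - 3) - 3)*132 = (-4 - 3)*132 = -7*132 = -924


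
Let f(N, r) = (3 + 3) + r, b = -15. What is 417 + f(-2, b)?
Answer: 408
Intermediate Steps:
f(N, r) = 6 + r
417 + f(-2, b) = 417 + (6 - 15) = 417 - 9 = 408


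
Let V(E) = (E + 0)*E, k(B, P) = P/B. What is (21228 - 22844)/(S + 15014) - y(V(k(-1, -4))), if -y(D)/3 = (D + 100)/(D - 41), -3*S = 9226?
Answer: -1573146/111925 ≈ -14.055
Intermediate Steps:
S = -9226/3 (S = -1/3*9226 = -9226/3 ≈ -3075.3)
V(E) = E**2 (V(E) = E*E = E**2)
y(D) = -3*(100 + D)/(-41 + D) (y(D) = -3*(D + 100)/(D - 41) = -3*(100 + D)/(-41 + D))
(21228 - 22844)/(S + 15014) - y(V(k(-1, -4))) = (21228 - 22844)/(-9226/3 + 15014) - 3*(-100 - (-4/(-1))**2)/(-41 + (-4/(-1))**2) = -1616/35816/3 - 3*(-100 - (-4*(-1))**2)/(-41 + (-4*(-1))**2) = -1616*3/35816 - 3*(-100 - 1*4**2)/(-41 + 4**2) = -606/4477 - 3*(-100 - 1*16)/(-41 + 16) = -606/4477 - 3*(-100 - 16)/(-25) = -606/4477 - 3*(-1)*(-116)/25 = -606/4477 - 1*348/25 = -606/4477 - 348/25 = -1573146/111925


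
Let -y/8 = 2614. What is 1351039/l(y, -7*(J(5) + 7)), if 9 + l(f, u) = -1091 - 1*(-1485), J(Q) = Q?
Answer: 1351039/385 ≈ 3509.2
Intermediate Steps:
y = -20912 (y = -8*2614 = -20912)
l(f, u) = 385 (l(f, u) = -9 + (-1091 - 1*(-1485)) = -9 + (-1091 + 1485) = -9 + 394 = 385)
1351039/l(y, -7*(J(5) + 7)) = 1351039/385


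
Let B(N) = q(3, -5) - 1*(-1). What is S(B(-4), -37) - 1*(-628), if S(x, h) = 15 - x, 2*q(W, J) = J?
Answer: 1289/2 ≈ 644.50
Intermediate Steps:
q(W, J) = J/2
B(N) = -3/2 (B(N) = (½)*(-5) - 1*(-1) = -5/2 + 1 = -3/2)
S(B(-4), -37) - 1*(-628) = (15 - 1*(-3/2)) - 1*(-628) = (15 + 3/2) + 628 = 33/2 + 628 = 1289/2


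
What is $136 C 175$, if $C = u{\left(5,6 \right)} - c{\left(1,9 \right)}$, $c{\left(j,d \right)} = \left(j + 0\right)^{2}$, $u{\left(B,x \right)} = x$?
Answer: $119000$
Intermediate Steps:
$c{\left(j,d \right)} = j^{2}$
$C = 5$ ($C = 6 - 1^{2} = 6 - 1 = 5$)
$136 C 175 = 136 \cdot 5 \cdot 175 = 680 \cdot 175 = 119000$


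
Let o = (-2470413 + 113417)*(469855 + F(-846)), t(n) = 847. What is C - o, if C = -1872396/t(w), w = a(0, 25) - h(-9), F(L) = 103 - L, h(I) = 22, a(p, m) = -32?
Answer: 939901621759652/847 ≈ 1.1097e+12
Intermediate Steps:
w = -54 (w = -32 - 1*22 = -32 - 22 = -54)
o = -1109683144784 (o = (-2470413 + 113417)*(469855 + (103 - 1*(-846))) = -2356996*(469855 + (103 + 846)) = -2356996*(469855 + 949) = -2356996*470804 = -1109683144784)
C = -1872396/847 ≈ -2210.6
C - o = -1872396/847 - 1*(-1109683144784) = -1872396/847 + 1109683144784 = 939901621759652/847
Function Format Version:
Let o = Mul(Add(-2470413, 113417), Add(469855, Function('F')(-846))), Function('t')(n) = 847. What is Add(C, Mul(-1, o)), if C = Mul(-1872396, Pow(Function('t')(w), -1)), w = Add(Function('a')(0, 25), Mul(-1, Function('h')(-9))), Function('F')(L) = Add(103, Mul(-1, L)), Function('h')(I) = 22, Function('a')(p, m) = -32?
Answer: Rational(939901621759652, 847) ≈ 1.1097e+12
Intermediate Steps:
w = -54 (w = Add(-32, Mul(-1, 22)) = Add(-32, -22) = -54)
o = -1109683144784 (o = Mul(Add(-2470413, 113417), Add(469855, Add(103, Mul(-1, -846)))) = Mul(-2356996, Add(469855, Add(103, 846))) = Mul(-2356996, Add(469855, 949)) = Mul(-2356996, 470804) = -1109683144784)
C = Rational(-1872396, 847) (C = Mul(-1872396, Pow(847, -1)) = Mul(-1872396, Rational(1, 847)) = Rational(-1872396, 847) ≈ -2210.6)
Add(C, Mul(-1, o)) = Add(Rational(-1872396, 847), Mul(-1, -1109683144784)) = Add(Rational(-1872396, 847), 1109683144784) = Rational(939901621759652, 847)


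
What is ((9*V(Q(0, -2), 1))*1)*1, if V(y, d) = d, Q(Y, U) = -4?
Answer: 9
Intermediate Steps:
((9*V(Q(0, -2), 1))*1)*1 = ((9*1)*1)*1 = (9*1)*1 = 9*1 = 9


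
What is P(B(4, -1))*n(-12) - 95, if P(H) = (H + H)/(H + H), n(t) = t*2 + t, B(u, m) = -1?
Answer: -131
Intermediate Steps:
n(t) = 3*t (n(t) = 2*t + t = 3*t)
P(H) = 1 (P(H) = (2*H)/((2*H)) = (2*H)*(1/(2*H)) = 1)
P(B(4, -1))*n(-12) - 95 = 1*(3*(-12)) - 95 = 1*(-36) - 95 = -36 - 95 = -131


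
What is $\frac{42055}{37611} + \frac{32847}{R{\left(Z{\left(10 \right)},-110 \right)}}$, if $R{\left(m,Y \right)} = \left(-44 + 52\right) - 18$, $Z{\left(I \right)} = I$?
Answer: $- \frac{1234987967}{376110} \approx -3283.6$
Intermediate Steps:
$R{\left(m,Y \right)} = -10$ ($R{\left(m,Y \right)} = 8 - 18 = -10$)
$\frac{42055}{37611} + \frac{32847}{R{\left(Z{\left(10 \right)},-110 \right)}} = \frac{42055}{37611} + \frac{32847}{-10} = 42055 \cdot \frac{1}{37611} + 32847 \left(- \frac{1}{10}\right) = \frac{42055}{37611} - \frac{32847}{10} = - \frac{1234987967}{376110}$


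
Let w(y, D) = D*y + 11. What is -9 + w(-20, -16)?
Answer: 322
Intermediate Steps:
w(y, D) = 11 + D*y
-9 + w(-20, -16) = -9 + (11 - 16*(-20)) = -9 + (11 + 320) = -9 + 331 = 322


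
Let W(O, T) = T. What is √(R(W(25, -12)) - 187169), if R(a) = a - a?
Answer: I*√187169 ≈ 432.63*I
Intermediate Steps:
R(a) = 0
√(R(W(25, -12)) - 187169) = √(0 - 187169) = √(-187169) = I*√187169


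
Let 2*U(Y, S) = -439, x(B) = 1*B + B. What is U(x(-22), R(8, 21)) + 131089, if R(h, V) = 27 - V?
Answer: 261739/2 ≈ 1.3087e+5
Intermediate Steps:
x(B) = 2*B (x(B) = B + B = 2*B)
U(Y, S) = -439/2 (U(Y, S) = (½)*(-439) = -439/2)
U(x(-22), R(8, 21)) + 131089 = -439/2 + 131089 = 261739/2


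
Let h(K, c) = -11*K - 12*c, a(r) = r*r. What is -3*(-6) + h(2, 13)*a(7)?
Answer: -8704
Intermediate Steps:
a(r) = r**2
h(K, c) = -12*c - 11*K
-3*(-6) + h(2, 13)*a(7) = -3*(-6) + (-12*13 - 11*2)*7**2 = 18 + (-156 - 22)*49 = 18 - 178*49 = 18 - 8722 = -8704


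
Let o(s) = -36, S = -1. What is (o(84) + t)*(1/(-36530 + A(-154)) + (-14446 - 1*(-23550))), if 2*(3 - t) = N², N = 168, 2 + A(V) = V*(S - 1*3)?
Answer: -37602615245/292 ≈ -1.2878e+8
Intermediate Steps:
A(V) = -2 - 4*V (A(V) = -2 + V*(-1 - 1*3) = -2 + V*(-1 - 3) = -2 + V*(-4) = -2 - 4*V)
t = -14109 (t = 3 - ½*168² = 3 - ½*28224 = 3 - 14112 = -14109)
(o(84) + t)*(1/(-36530 + A(-154)) + (-14446 - 1*(-23550))) = (-36 - 14109)*(1/(-36530 + (-2 - 4*(-154))) + (-14446 - 1*(-23550))) = -14145*(1/(-36530 + (-2 + 616)) + (-14446 + 23550)) = -14145*(1/(-36530 + 614) + 9104) = -14145*(1/(-35916) + 9104) = -14145*(-1/35916 + 9104) = -14145*326979263/35916 = -37602615245/292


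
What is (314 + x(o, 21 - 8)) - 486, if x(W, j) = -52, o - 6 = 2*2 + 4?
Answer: -224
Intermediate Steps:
o = 14 (o = 6 + (2*2 + 4) = 6 + (4 + 4) = 6 + 8 = 14)
(314 + x(o, 21 - 8)) - 486 = (314 - 52) - 486 = 262 - 486 = -224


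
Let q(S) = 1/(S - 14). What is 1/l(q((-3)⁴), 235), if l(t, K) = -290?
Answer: -1/290 ≈ -0.0034483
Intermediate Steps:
q(S) = 1/(-14 + S)
1/l(q((-3)⁴), 235) = 1/(-290) = -1/290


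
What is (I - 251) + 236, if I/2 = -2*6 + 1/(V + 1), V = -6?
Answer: -197/5 ≈ -39.400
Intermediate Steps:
I = -122/5 (I = 2*(-2*6 + 1/(-6 + 1)) = 2*(-12 + 1/(-5)) = 2*(-12 - ⅕) = 2*(-61/5) = -122/5 ≈ -24.400)
(I - 251) + 236 = (-122/5 - 251) + 236 = -1377/5 + 236 = -197/5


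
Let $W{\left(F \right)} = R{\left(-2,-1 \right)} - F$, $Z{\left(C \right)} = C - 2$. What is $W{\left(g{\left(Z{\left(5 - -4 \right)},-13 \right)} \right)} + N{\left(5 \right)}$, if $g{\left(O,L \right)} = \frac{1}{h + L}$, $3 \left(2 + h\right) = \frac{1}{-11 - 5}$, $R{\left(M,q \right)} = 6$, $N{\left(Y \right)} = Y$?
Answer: $\frac{7979}{721} \approx 11.067$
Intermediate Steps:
$h = - \frac{97}{48}$ ($h = -2 + \frac{1}{3 \left(-11 - 5\right)} = -2 + \frac{1}{3 \left(-16\right)} = -2 + \frac{1}{3} \left(- \frac{1}{16}\right) = -2 - \frac{1}{48} = - \frac{97}{48} \approx -2.0208$)
$Z{\left(C \right)} = -2 + C$
$g{\left(O,L \right)} = \frac{1}{- \frac{97}{48} + L}$
$W{\left(F \right)} = 6 - F$
$W{\left(g{\left(Z{\left(5 - -4 \right)},-13 \right)} \right)} + N{\left(5 \right)} = \left(6 - \frac{48}{-97 + 48 \left(-13\right)}\right) + 5 = \left(6 - \frac{48}{-97 - 624}\right) + 5 = \left(6 - \frac{48}{-721}\right) + 5 = \left(6 - 48 \left(- \frac{1}{721}\right)\right) + 5 = \left(6 - - \frac{48}{721}\right) + 5 = \left(6 + \frac{48}{721}\right) + 5 = \frac{4374}{721} + 5 = \frac{7979}{721}$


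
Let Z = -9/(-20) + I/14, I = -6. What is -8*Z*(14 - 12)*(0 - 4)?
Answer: 48/35 ≈ 1.3714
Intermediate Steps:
Z = 3/140 (Z = -9/(-20) - 6/14 = -9*(-1/20) - 6*1/14 = 9/20 - 3/7 = 3/140 ≈ 0.021429)
-8*Z*(14 - 12)*(0 - 4) = -8*(3/140)*(14 - 12)*(0 - 4) = -6*2*(-4)/35 = -6*(-8)/35 = -1*(-48/35) = 48/35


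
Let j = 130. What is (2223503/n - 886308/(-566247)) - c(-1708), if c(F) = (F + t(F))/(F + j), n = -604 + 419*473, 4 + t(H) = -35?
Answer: 76580243775909/6538810089614 ≈ 11.712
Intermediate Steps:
t(H) = -39 (t(H) = -4 - 35 = -39)
n = 197583 (n = -604 + 198187 = 197583)
c(F) = (-39 + F)/(130 + F) (c(F) = (F - 39)/(F + 130) = (-39 + F)/(130 + F))
(2223503/n - 886308/(-566247)) - c(-1708) = (2223503/197583 - 886308/(-566247)) - (-39 - 1708)/(130 - 1708) = (2223503*(1/197583) - 886308*(-1/566247)) - (-1747)/(-1578) = (2223503/197583 + 295436/188749) - (-1)*(-1747)/1578 = 478057098935/37293593667 - 1*1747/1578 = 478057098935/37293593667 - 1747/1578 = 76580243775909/6538810089614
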